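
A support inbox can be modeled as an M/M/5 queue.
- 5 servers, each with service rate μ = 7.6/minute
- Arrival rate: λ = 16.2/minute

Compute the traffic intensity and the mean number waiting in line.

Traffic intensity: ρ = λ/(cμ) = 16.2/(5×7.6) = 0.4263
Since ρ = 0.4263 < 1, system is stable.
Offered load a = λ/μ = cρ = 16.2/7.6 = 2.1316
P₀ = [ Σₙ₌₀^4 aⁿ/n! + a^5/(5!(1-ρ)) ]⁻¹
Σ = a^0/0! + a^1/1! + a^2/2! + a^3/3! + a^4/4! = 1.0000 + 2.1316 + 2.2718 + 1.6142 + 0.8602 = 7.8778
a^5/(5!(1-ρ)) = 44.0055/(120 × 0.5737) = 0.6392
P₀ = 1/(7.8778 + 0.6392) = 0.1174
Lq = P₀·a^5·ρ / (5!(1-ρ)²) = 0.1174 × 44.0055 × 0.4263 / (120 × 0.3291) = 0.05577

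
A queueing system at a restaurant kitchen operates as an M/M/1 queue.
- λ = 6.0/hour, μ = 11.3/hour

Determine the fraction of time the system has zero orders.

ρ = λ/μ = 6.0/11.3 = 0.5310
P(0) = 1 - ρ = 1 - 0.5310 = 0.4690
The server is idle 46.90% of the time.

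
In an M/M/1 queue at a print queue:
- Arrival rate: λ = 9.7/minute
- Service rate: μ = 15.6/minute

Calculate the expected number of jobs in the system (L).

ρ = λ/μ = 9.7/15.6 = 0.6218
For M/M/1: L = λ/(μ-λ)
L = 9.7/(15.6-9.7) = 9.7/5.90
L = 1.6441 jobs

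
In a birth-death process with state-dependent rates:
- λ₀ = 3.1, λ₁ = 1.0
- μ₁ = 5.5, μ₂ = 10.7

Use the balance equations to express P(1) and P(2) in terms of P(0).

Balance equations:
State 0: λ₀P₀ = μ₁P₁ → P₁ = (λ₀/μ₁)P₀ = (3.1/5.5)P₀ = 0.5636P₀
State 1: P₂ = (λ₀λ₁)/(μ₁μ₂)P₀ = (3.1×1.0)/(5.5×10.7)P₀ = 0.05268P₀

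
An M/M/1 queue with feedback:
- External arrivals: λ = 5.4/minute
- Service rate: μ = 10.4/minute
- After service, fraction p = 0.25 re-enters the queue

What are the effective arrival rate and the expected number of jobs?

Effective arrival rate: λ_eff = λ/(1-p) = 5.4/(1-0.25) = 5.4/0.75 = 7.2000
ρ = λ_eff/μ = 7.2000/10.4 = 0.69231
L = ρ/(1-ρ) = 0.69231/(1-0.69231) = 2.2500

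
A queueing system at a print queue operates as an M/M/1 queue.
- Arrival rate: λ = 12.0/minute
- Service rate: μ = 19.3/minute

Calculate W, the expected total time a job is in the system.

First, compute utilization: ρ = λ/μ = 12.0/19.3 = 0.6218
For M/M/1: W = 1/(μ-λ)
W = 1/(19.3-12.0) = 1/7.30
W = 0.1370 minutes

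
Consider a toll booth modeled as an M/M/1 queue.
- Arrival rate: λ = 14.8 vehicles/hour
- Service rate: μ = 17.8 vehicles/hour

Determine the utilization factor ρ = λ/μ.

Server utilization: ρ = λ/μ
ρ = 14.8/17.8 = 0.8315
The server is busy 83.15% of the time.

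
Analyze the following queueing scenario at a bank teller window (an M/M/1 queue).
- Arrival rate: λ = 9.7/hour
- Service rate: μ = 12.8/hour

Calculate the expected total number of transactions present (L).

ρ = λ/μ = 9.7/12.8 = 0.7578
For M/M/1: L = λ/(μ-λ)
L = 9.7/(12.8-9.7) = 9.7/3.10
L = 3.1290 transactions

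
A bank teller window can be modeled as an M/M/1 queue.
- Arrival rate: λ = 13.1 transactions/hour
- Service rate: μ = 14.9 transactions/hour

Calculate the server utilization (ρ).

Server utilization: ρ = λ/μ
ρ = 13.1/14.9 = 0.8792
The server is busy 87.92% of the time.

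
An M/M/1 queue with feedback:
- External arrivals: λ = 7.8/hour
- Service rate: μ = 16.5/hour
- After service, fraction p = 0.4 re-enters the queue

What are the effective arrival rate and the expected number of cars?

Effective arrival rate: λ_eff = λ/(1-p) = 7.8/(1-0.4) = 7.8/0.60 = 13.0000
ρ = λ_eff/μ = 13.0000/16.5 = 0.78788
L = ρ/(1-ρ) = 0.78788/(1-0.78788) = 3.7143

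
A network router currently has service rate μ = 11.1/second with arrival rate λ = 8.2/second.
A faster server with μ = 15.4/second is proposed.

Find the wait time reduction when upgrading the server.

System 1: ρ₁ = 8.2/11.1 = 0.7387, W₁ = 1/(11.1-8.2) = 0.3448
System 2: ρ₂ = 8.2/15.4 = 0.5325, W₂ = 1/(15.4-8.2) = 0.1389
Improvement: (W₁-W₂)/W₁ = (0.3448-0.1389)/0.3448 = 59.72%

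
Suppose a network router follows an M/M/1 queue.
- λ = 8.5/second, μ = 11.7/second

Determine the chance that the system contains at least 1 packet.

ρ = λ/μ = 8.5/11.7 = 0.7265
P(N ≥ n) = ρⁿ
P(N ≥ 1) = 0.7265^1
P(N ≥ 1) = 0.7265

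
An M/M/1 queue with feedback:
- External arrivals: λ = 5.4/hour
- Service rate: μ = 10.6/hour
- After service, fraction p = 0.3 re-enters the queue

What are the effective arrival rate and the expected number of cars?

Effective arrival rate: λ_eff = λ/(1-p) = 5.4/(1-0.3) = 5.4/0.70 = 7.71429
ρ = λ_eff/μ = 7.71429/10.6 = 0.727763
L = ρ/(1-ρ) = 0.727763/(1-0.727763) = 2.6733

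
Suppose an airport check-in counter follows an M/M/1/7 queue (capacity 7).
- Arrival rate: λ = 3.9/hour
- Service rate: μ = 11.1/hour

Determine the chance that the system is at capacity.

ρ = λ/μ = 3.9/11.1 = 0.35135
P₀ = (1-ρ)/(1-ρ^(K+1)) = (1-0.35135)/(1-0.35135^8) = 0.64865/0.99977 = 0.6488
P_K = P₀×ρ^K = 0.64880 × 0.35135^7 = 0.64880 × 0.00066097 = 0.0004288
Blocking probability = 0.04288%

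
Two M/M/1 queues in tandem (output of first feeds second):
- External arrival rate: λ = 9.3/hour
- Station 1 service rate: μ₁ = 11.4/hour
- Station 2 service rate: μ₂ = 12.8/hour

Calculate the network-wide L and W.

By Jackson's theorem, each station behaves as independent M/M/1.
Station 1: ρ₁ = 9.3/11.4 = 0.8158, L₁ = ρ₁/(1-ρ₁) = λ/(μ₁-λ) = 9.3/2.10 = 4.4286
Station 2: ρ₂ = 9.3/12.8 = 0.7266, L₂ = ρ₂/(1-ρ₂) = λ/(μ₂-λ) = 9.3/3.50 = 2.6571
Total: L = L₁ + L₂ = 4.4286 + 2.6571 = 7.0857
W = L/λ = 7.0857/9.3 = 0.7619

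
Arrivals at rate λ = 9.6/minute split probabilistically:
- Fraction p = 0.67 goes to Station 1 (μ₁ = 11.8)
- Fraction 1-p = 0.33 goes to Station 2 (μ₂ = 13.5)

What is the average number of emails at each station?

Effective rates: λ₁ = 9.6×0.67 = 6.432, λ₂ = 9.6×0.33 = 3.168
Station 1: ρ₁ = 6.432/11.8 = 0.54508, L₁ = ρ₁/(1-ρ₁) = 0.54508/(1-0.54508) = 1.1982
Station 2: ρ₂ = 3.168/13.5 = 0.23467, L₂ = ρ₂/(1-ρ₂) = 0.23467/(1-0.23467) = 0.3066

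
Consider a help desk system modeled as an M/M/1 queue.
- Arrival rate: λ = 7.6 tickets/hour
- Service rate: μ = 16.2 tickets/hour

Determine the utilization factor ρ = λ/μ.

Server utilization: ρ = λ/μ
ρ = 7.6/16.2 = 0.4691
The server is busy 46.91% of the time.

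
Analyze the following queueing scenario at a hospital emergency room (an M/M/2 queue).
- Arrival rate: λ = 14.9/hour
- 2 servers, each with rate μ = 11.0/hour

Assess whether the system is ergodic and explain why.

Stability requires ρ = λ/(cμ) < 1
ρ = 14.9/(2 × 11.0) = 14.9/22.00 = 0.6773
Since 0.6773 < 1, the system is STABLE.
The servers are busy 67.73% of the time.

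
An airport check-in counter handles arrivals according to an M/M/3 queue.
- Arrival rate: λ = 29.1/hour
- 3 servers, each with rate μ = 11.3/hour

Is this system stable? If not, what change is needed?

Stability requires ρ = λ/(cμ) < 1
ρ = 29.1/(3 × 11.3) = 29.1/33.90 = 0.8584
Since 0.8584 < 1, the system is STABLE.
The servers are busy 85.84% of the time.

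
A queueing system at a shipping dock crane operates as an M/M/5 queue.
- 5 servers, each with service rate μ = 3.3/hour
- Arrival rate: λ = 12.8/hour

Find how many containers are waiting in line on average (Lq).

Traffic intensity: ρ = λ/(cμ) = 12.8/(5×3.3) = 0.7758
Since ρ = 0.7758 < 1, system is stable.
Offered load a = λ/μ = cρ = 12.8/3.3 = 3.8788
P₀ = [ Σₙ₌₀^4 aⁿ/n! + a^5/(5!(1-ρ)) ]⁻¹
Σ = a^0/0! + a^1/1! + a^2/2! + a^3/3! + a^4/4! = 1.0000 + 3.8788 + 7.5225 + 9.7261 + 9.4313 = 31.5587
a^5/(5!(1-ρ)) = 877.9710/(120 × 0.2242424) = 32.6273
P₀ = 1/(31.5587 + 32.6273) = 0.01558
Lq = P₀·a^5·ρ / (5!(1-ρ)²) = 0.0155797 × 877.9710 × 0.775758 / (120 × 0.0502847) = 1.7585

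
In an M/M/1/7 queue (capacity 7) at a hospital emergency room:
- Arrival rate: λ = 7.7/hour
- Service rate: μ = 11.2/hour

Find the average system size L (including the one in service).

ρ = λ/μ = 7.7/11.2 = 0.6875
P₀ = (1-ρ)/(1-ρ^(K+1)) = (1-0.6875)/(1-0.6875^8) = 0.3125/0.9501 = 0.3289
P_K = P₀×ρ^K = 0.3289 × 0.6875^7 = 0.3289 × 0.07260 = 0.02388
L = ρ[1 - (K+1)ρ^K + Kρ^(K+1)] / [(1-ρ)(1-ρ^(K+1))]
L = 0.6875 × (1 - 8×0.072595 + 7×0.049909) / ((1 - 0.6875) × (1 - 0.049909)) = 1.7798 patients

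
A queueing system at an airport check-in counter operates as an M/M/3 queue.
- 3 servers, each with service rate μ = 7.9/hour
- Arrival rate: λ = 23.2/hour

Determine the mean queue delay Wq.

Traffic intensity: ρ = λ/(cμ) = 23.2/(3×7.9) = 0.9789
Since ρ = 0.9789 < 1, system is stable.
Offered load a = λ/μ = cρ = 23.2/7.9 = 2.9367
P₀ = [ Σₙ₌₀^2 aⁿ/n! + a^3/(3!(1-ρ)) ]⁻¹
Σ = a^0/0! + a^1/1! + a^2/2! = 1.0000 + 2.9367 + 4.3121 = 8.2488
a^3/(3!(1-ρ)) = 25.32694/(6 × 0.02109705) = 200.0828
P₀ = 1/(8.2488 + 200.0828) = 0.004800
Lq = P₀·a^3·ρ / (3!(1-ρ)²) = 0.00480004 × 25.3269 × 0.978903 / (6 × 0.000445085) = 44.5628
Wq = Lq/λ = 44.5628/23.2 = 1.9208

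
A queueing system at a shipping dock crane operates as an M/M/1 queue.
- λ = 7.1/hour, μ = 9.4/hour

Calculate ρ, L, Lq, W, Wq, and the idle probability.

Step 1: ρ = λ/μ = 7.1/9.4 = 0.7553
Step 2: L = λ/(μ-λ) = 7.1/2.30 = 3.0870
Step 3: Lq = λ²/(μ(μ-λ)) = 50.41/(9.4×2.30) = 2.3316
Step 4: W = 1/(μ-λ) = 1/2.30 = 0.434783
Step 5: Wq = λ/(μ(μ-λ)) = 7.1/(9.4×2.30) = 0.3284
Step 6: P(0) = 1-ρ = 0.2447
Verify: L = λW = 7.1×0.434783 = 3.0870 ✔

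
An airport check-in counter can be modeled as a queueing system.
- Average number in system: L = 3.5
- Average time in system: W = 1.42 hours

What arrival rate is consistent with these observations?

Little's Law: L = λW, so λ = L/W
λ = 3.5/1.42 = 2.4648 passengers/hour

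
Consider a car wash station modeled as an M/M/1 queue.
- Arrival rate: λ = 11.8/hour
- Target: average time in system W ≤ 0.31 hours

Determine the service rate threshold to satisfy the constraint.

For M/M/1: W = 1/(μ-λ)
Need W ≤ 0.31, so 1/(μ-λ) ≤ 0.31
μ - λ ≥ 1/0.31 = 3.2258
μ ≥ 11.8 + 3.2258 = 15.0258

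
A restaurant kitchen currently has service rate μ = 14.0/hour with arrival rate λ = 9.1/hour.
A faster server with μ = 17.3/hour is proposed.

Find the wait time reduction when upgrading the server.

System 1: ρ₁ = 9.1/14.0 = 0.6500, W₁ = 1/(14.0-9.1) = 0.20408
System 2: ρ₂ = 9.1/17.3 = 0.5260, W₂ = 1/(17.3-9.1) = 0.12195
Improvement: (W₁-W₂)/W₁ = (0.20408-0.12195)/0.20408 = 40.24%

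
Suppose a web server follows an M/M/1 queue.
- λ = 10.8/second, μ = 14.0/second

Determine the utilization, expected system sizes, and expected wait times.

Step 1: ρ = λ/μ = 10.8/14.0 = 0.7714
Step 2: L = λ/(μ-λ) = 10.8/3.20 = 3.3750
Step 3: Lq = λ²/(μ(μ-λ)) = 116.64/(14.0×3.20) = 2.6036
Step 4: W = 1/(μ-λ) = 1/3.20 = 0.3125
Step 5: Wq = λ/(μ(μ-λ)) = 10.8/(14.0×3.20) = 0.2411
Step 6: P(0) = 1-ρ = 0.2286
Verify: L = λW = 10.8×0.3125 = 3.3750 ✔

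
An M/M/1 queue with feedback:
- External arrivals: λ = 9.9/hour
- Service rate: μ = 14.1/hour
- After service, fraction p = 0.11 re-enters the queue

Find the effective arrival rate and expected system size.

Effective arrival rate: λ_eff = λ/(1-p) = 9.9/(1-0.11) = 9.9/0.89 = 11.1236
ρ = λ_eff/μ = 11.1236/14.1 = 0.78891
L = ρ/(1-ρ) = 0.78891/(1-0.78891) = 3.7373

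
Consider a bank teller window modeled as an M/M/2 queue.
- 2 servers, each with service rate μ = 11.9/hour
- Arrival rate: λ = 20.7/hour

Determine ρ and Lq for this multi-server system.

Traffic intensity: ρ = λ/(cμ) = 20.7/(2×11.9) = 0.8697
Since ρ = 0.8697 < 1, system is stable.
Offered load a = λ/μ = cρ = 20.7/11.9 = 1.7395
P₀ = [ Σₙ₌₀^1 aⁿ/n! + a^2/(2!(1-ρ)) ]⁻¹
Σ = a^0/0! + a^1/1! = 1.0000 + 1.7395 = 2.7395
a^2/(2!(1-ρ)) = 3.025846/(2 × 0.1302521) = 11.6153
P₀ = 1/(2.7395 + 11.6153) = 0.06966
Lq = P₀·a^2·ρ / (2!(1-ρ)²) = 0.0696629 × 3.02585 × 0.869748 / (2 × 0.0169656) = 5.4031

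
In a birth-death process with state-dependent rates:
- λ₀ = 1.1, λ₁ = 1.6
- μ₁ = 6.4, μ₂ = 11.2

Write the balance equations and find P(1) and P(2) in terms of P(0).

Balance equations:
State 0: λ₀P₀ = μ₁P₁ → P₁ = (λ₀/μ₁)P₀ = (1.1/6.4)P₀ = 0.1719P₀
State 1: P₂ = (λ₀λ₁)/(μ₁μ₂)P₀ = (1.1×1.6)/(6.4×11.2)P₀ = 0.02455P₀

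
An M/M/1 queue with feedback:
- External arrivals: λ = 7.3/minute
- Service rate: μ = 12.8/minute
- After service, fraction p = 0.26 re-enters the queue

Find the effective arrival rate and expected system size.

Effective arrival rate: λ_eff = λ/(1-p) = 7.3/(1-0.26) = 7.3/0.74 = 9.864865
ρ = λ_eff/μ = 9.864865/12.8 = 0.770693
L = ρ/(1-ρ) = 0.770693/(1-0.770693) = 3.3610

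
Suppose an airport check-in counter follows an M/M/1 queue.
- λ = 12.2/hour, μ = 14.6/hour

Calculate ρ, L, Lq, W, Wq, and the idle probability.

Step 1: ρ = λ/μ = 12.2/14.6 = 0.8356
Step 2: L = λ/(μ-λ) = 12.2/2.40 = 5.0833
Step 3: Lq = λ²/(μ(μ-λ)) = 148.84/(14.6×2.40) = 4.2477
Step 4: W = 1/(μ-λ) = 1/2.40 = 0.416667
Step 5: Wq = λ/(μ(μ-λ)) = 12.2/(14.6×2.40) = 0.3482
Step 6: P(0) = 1-ρ = 0.1644
Verify: L = λW = 12.2×0.416667 = 5.0833 ✔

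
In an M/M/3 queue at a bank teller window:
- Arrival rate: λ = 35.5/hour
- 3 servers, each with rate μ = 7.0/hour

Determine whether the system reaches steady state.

Stability requires ρ = λ/(cμ) < 1
ρ = 35.5/(3 × 7.0) = 35.5/21.00 = 1.6905
Since 1.6905 ≥ 1, the system is UNSTABLE.
Need c > λ/μ = 35.5/7.0 = 5.07.
Minimum servers needed: c = 6.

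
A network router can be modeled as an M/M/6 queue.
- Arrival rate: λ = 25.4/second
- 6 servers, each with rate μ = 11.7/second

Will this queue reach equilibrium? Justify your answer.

Stability requires ρ = λ/(cμ) < 1
ρ = 25.4/(6 × 11.7) = 25.4/70.20 = 0.3618
Since 0.3618 < 1, the system is STABLE.
The servers are busy 36.18% of the time.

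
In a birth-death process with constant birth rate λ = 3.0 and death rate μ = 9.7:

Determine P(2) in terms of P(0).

For constant rates: P(n)/P(0) = (λ/μ)^n
P(2)/P(0) = (3.0/9.7)^2 = 0.30928^2 = 0.09565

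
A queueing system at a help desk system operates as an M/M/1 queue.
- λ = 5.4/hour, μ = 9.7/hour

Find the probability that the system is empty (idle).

ρ = λ/μ = 5.4/9.7 = 0.5567
P(0) = 1 - ρ = 1 - 0.5567 = 0.4433
The server is idle 44.33% of the time.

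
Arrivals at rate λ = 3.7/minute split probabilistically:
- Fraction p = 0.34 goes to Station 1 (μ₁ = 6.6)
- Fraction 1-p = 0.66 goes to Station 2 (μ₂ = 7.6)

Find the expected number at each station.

Effective rates: λ₁ = 3.7×0.34 = 1.258, λ₂ = 3.7×0.66 = 2.442
Station 1: ρ₁ = 1.258/6.6 = 0.1906, L₁ = ρ₁/(1-ρ₁) = 0.1906/(1-0.1906) = 0.2355
Station 2: ρ₂ = 2.442/7.6 = 0.3213, L₂ = ρ₂/(1-ρ₂) = 0.3213/(1-0.3213) = 0.4734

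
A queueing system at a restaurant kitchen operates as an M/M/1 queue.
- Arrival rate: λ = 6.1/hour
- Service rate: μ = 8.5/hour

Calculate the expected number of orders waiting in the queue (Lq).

ρ = λ/μ = 6.1/8.5 = 0.7176
For M/M/1: Lq = λ²/(μ(μ-λ))
Lq = 37.21/(8.5 × 2.40)
Lq = 1.8240 orders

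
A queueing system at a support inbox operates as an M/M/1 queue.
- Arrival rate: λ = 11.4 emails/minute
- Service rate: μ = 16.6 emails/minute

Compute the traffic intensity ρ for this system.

Server utilization: ρ = λ/μ
ρ = 11.4/16.6 = 0.6867
The server is busy 68.67% of the time.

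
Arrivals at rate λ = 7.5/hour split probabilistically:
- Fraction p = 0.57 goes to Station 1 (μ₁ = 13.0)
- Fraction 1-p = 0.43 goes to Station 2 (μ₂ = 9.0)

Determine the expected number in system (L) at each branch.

Effective rates: λ₁ = 7.5×0.57 = 4.275, λ₂ = 7.5×0.43 = 3.225
Station 1: ρ₁ = 4.275/13.0 = 0.32885, L₁ = ρ₁/(1-ρ₁) = 0.32885/(1-0.32885) = 0.4900
Station 2: ρ₂ = 3.225/9.0 = 0.3583, L₂ = ρ₂/(1-ρ₂) = 0.3583/(1-0.3583) = 0.5584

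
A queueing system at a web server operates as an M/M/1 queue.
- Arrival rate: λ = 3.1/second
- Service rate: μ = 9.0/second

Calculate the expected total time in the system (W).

First, compute utilization: ρ = λ/μ = 3.1/9.0 = 0.3444
For M/M/1: W = 1/(μ-λ)
W = 1/(9.0-3.1) = 1/5.90
W = 0.1695 seconds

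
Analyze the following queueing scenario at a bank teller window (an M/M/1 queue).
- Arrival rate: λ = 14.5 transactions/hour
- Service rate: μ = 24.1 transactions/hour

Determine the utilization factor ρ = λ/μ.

Server utilization: ρ = λ/μ
ρ = 14.5/24.1 = 0.6017
The server is busy 60.17% of the time.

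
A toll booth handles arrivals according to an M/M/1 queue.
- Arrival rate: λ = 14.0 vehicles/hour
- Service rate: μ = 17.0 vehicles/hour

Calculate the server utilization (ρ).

Server utilization: ρ = λ/μ
ρ = 14.0/17.0 = 0.8235
The server is busy 82.35% of the time.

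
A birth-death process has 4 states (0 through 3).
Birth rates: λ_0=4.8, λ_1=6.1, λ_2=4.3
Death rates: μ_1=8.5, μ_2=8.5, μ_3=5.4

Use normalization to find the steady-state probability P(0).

Ratios P(n)/P(0) = (λ₀···λₙ₋₁)/(μ₁···μₙ):
P(1)/P(0) = (4.8)/(8.5) = 0.5647
P(2)/P(0) = (4.8×6.1)/(8.5×8.5) = 0.4053
P(3)/P(0) = (4.8×6.1×4.3)/(8.5×8.5×5.4) = 0.3227

Normalization: ∑ P(n) = 1
P(0) × (1.0000 + 0.5647 + 0.4053 + 0.3227) = 1
P(0) × 2.2927 = 1
P(0) = 1/2.2927 = 0.4362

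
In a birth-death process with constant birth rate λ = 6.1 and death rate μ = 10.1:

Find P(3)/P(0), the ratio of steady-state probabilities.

For constant rates: P(n)/P(0) = (λ/μ)^n
P(3)/P(0) = (6.1/10.1)^3 = 0.6040^3 = 0.2203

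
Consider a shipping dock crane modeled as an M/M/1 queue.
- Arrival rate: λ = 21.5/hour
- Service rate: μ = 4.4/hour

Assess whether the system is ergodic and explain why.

Stability requires ρ = λ/(cμ) < 1
ρ = 21.5/(1 × 4.4) = 21.5/4.40 = 4.8864
Since 4.8864 ≥ 1, the system is UNSTABLE.
Queue grows without bound. Need μ > λ = 21.5.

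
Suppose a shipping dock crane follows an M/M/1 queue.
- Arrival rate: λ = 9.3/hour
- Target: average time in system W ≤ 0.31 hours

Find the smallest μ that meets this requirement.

For M/M/1: W = 1/(μ-λ)
Need W ≤ 0.31, so 1/(μ-λ) ≤ 0.31
μ - λ ≥ 1/0.31 = 3.2258
μ ≥ 9.3 + 3.2258 = 12.5258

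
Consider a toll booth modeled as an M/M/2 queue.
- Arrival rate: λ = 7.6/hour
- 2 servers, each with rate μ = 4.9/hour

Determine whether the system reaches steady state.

Stability requires ρ = λ/(cμ) < 1
ρ = 7.6/(2 × 4.9) = 7.6/9.80 = 0.7755
Since 0.7755 < 1, the system is STABLE.
The servers are busy 77.55% of the time.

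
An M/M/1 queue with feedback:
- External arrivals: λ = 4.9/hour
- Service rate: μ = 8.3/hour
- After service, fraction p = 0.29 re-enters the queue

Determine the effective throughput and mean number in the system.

Effective arrival rate: λ_eff = λ/(1-p) = 4.9/(1-0.29) = 4.9/0.71 = 6.90141
ρ = λ_eff/μ = 6.90141/8.3 = 0.831495
L = ρ/(1-ρ) = 0.831495/(1-0.831495) = 4.9345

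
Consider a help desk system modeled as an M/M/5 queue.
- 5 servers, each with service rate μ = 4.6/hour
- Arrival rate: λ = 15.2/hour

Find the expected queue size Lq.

Traffic intensity: ρ = λ/(cμ) = 15.2/(5×4.6) = 0.6609
Since ρ = 0.6609 < 1, system is stable.
Offered load a = λ/μ = cρ = 15.2/4.6 = 3.3043
P₀ = [ Σₙ₌₀^4 aⁿ/n! + a^5/(5!(1-ρ)) ]⁻¹
Σ = a^0/0! + a^1/1! + a^2/2! + a^3/3! + a^4/4! = 1.0000 + 3.3043 + 5.4594 + 6.0132 + 4.9674 = 20.7443
a^5/(5!(1-ρ)) = 393.9388/(120 × 0.33913) = 9.6801
P₀ = 1/(20.7443 + 9.6801) = 0.03287
Lq = P₀·a^5·ρ / (5!(1-ρ)²) = 0.032868 × 393.9388 × 0.66087 / (120 × 0.11501) = 0.6200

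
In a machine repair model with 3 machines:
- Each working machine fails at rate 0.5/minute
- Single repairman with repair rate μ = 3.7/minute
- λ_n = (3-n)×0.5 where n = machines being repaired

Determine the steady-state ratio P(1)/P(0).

P(1)/P(0) = ∏_{i=0}^{1-1} λ_i/μ_{i+1}
= (3-0)×0.5/3.7
= 0.4054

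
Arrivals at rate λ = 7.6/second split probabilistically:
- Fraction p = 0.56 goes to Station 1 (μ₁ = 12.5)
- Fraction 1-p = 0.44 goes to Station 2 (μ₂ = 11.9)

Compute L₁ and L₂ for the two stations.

Effective rates: λ₁ = 7.6×0.56 = 4.256, λ₂ = 7.6×0.44 = 3.344
Station 1: ρ₁ = 4.256/12.5 = 0.3405, L₁ = ρ₁/(1-ρ₁) = 0.3405/(1-0.3405) = 0.5163
Station 2: ρ₂ = 3.344/11.9 = 0.2810, L₂ = ρ₂/(1-ρ₂) = 0.2810/(1-0.2810) = 0.3908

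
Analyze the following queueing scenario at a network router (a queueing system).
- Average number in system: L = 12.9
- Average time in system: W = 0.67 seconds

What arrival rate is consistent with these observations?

Little's Law: L = λW, so λ = L/W
λ = 12.9/0.67 = 19.2537 packets/second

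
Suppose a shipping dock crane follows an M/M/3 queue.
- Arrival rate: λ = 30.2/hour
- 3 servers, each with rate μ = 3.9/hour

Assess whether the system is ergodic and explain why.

Stability requires ρ = λ/(cμ) < 1
ρ = 30.2/(3 × 3.9) = 30.2/11.70 = 2.5812
Since 2.5812 ≥ 1, the system is UNSTABLE.
Need c > λ/μ = 30.2/3.9 = 7.74.
Minimum servers needed: c = 8.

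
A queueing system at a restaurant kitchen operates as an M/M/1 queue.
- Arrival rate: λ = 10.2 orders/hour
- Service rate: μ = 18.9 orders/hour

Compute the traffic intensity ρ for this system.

Server utilization: ρ = λ/μ
ρ = 10.2/18.9 = 0.5397
The server is busy 53.97% of the time.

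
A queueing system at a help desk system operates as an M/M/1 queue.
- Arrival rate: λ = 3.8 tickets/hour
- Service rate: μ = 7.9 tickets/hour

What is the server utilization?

Server utilization: ρ = λ/μ
ρ = 3.8/7.9 = 0.4810
The server is busy 48.10% of the time.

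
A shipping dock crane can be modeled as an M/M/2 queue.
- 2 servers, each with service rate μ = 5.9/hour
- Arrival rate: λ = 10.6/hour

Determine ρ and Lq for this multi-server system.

Traffic intensity: ρ = λ/(cμ) = 10.6/(2×5.9) = 0.8983
Since ρ = 0.8983 < 1, system is stable.
Offered load a = λ/μ = cρ = 10.6/5.9 = 1.7966
P₀ = [ Σₙ₌₀^1 aⁿ/n! + a^2/(2!(1-ρ)) ]⁻¹
Σ = a^0/0! + a^1/1! = 1.0000 + 1.7966 = 2.7966
a^2/(2!(1-ρ)) = 3.22781/(2 × 0.101695) = 15.8701
P₀ = 1/(2.7966 + 15.8701) = 0.05357
Lq = P₀·a^2·ρ / (2!(1-ρ)²) = 0.0535714 × 3.22781 × 0.898305 / (2 × 0.0103419) = 7.5099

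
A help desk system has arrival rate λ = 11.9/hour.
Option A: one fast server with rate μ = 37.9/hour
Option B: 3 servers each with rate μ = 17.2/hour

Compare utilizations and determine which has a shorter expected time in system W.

Option A: single server μ = 37.9 (M/M/1)
  ρ_A = 11.9/37.9 = 0.3140
  W_A = 1/(μ-λ) = 1/(37.9-11.9) = 1/26.00 = 0.03846

Option B: 3 servers μ = 17.2 (M/M/3)
  ρ_B = λ/(cμ) = 11.9/(3×17.2) = 0.2306
  Offered load a = λ/μ = cρ = 11.9/17.2 = 0.6919
  P₀ = [ Σₙ₌₀^2 aⁿ/n! + a^3/(3!(1-ρ)) ]⁻¹
  Σ = a^0/0! + a^1/1! + a^2/2! = 1.0000 + 0.6919 + 0.2393 = 1.9312
  a^3/(3!(1-ρ)) = 0.3312/(6 × 0.7694) = 0.07174
  P₀ = 1/(1.9312 + 0.07174) = 0.4993
  Lq = P₀·a^3·ρ / (3!(1-ρ)²) = 0.4993 × 0.3312 × 0.2306 / (6 × 0.5919) = 0.01074
  Wq_B = Lq/λ = 0.010736/11.9 = 0.0009022
  W_B = Wq_B + 1/μ = 0.0009022 + 0.05814 = 0.05904

Since W_A = 0.03846 < W_B = 0.05904, Option A (single fast server) has the shorter time in system.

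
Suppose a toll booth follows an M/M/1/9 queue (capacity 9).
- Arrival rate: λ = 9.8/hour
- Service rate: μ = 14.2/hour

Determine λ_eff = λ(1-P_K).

ρ = λ/μ = 9.8/14.2 = 0.69014
P₀ = (1-ρ)/(1-ρ^(K+1)) = (1-0.69014)/(1-0.69014^10) = 0.30986/0.97549 = 0.3176
P_K = P₀×ρ^K = 0.3176 × 0.69014^9 = 0.3176 × 0.03552 = 0.01128
λ_eff = λ(1-P_K) = 9.8 × (1 - 0.011282) = 9.8 × 0.988718 = 9.6894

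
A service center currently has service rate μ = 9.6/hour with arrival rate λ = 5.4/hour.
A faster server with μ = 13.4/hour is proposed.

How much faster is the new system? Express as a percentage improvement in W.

System 1: ρ₁ = 5.4/9.6 = 0.5625, W₁ = 1/(9.6-5.4) = 0.2381
System 2: ρ₂ = 5.4/13.4 = 0.4030, W₂ = 1/(13.4-5.4) = 0.1250
Improvement: (W₁-W₂)/W₁ = (0.2381-0.1250)/0.2381 = 47.50%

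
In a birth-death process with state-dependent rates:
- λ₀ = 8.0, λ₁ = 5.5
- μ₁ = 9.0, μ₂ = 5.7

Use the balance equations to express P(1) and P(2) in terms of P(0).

Balance equations:
State 0: λ₀P₀ = μ₁P₁ → P₁ = (λ₀/μ₁)P₀ = (8.0/9.0)P₀ = 0.8889P₀
State 1: P₂ = (λ₀λ₁)/(μ₁μ₂)P₀ = (8.0×5.5)/(9.0×5.7)P₀ = 0.8577P₀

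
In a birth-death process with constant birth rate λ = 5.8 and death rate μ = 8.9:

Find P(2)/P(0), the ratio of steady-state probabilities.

For constant rates: P(n)/P(0) = (λ/μ)^n
P(2)/P(0) = (5.8/8.9)^2 = 0.6517^2 = 0.4247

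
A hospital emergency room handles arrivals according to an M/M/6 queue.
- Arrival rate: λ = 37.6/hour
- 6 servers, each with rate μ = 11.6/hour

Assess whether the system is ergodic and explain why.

Stability requires ρ = λ/(cμ) < 1
ρ = 37.6/(6 × 11.6) = 37.6/69.60 = 0.5402
Since 0.5402 < 1, the system is STABLE.
The servers are busy 54.02% of the time.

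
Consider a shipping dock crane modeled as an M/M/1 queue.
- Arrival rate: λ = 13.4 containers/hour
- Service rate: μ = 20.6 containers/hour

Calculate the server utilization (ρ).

Server utilization: ρ = λ/μ
ρ = 13.4/20.6 = 0.6505
The server is busy 65.05% of the time.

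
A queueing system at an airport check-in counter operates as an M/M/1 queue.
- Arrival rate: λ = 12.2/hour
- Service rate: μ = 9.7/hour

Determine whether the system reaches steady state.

Stability requires ρ = λ/(cμ) < 1
ρ = 12.2/(1 × 9.7) = 12.2/9.70 = 1.2577
Since 1.2577 ≥ 1, the system is UNSTABLE.
Queue grows without bound. Need μ > λ = 12.2.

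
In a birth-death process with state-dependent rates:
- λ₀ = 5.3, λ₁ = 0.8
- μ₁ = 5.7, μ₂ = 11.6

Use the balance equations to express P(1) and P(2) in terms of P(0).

Balance equations:
State 0: λ₀P₀ = μ₁P₁ → P₁ = (λ₀/μ₁)P₀ = (5.3/5.7)P₀ = 0.9298P₀
State 1: P₂ = (λ₀λ₁)/(μ₁μ₂)P₀ = (5.3×0.8)/(5.7×11.6)P₀ = 0.06413P₀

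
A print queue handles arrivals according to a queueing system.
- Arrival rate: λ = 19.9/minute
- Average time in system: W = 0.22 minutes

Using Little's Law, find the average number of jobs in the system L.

Little's Law: L = λW
L = 19.9 × 0.22 = 4.3780 jobs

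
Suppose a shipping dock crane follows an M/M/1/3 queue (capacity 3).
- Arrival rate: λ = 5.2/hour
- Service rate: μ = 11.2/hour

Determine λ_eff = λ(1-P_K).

ρ = λ/μ = 5.2/11.2 = 0.464286
P₀ = (1-ρ)/(1-ρ^(K+1)) = (1-0.464286)/(1-0.464286^4) = 0.5357/0.9535 = 0.5618
P_K = P₀×ρ^K = 0.56182 × 0.464286^3 = 0.56182 × 0.10008 = 0.05623
λ_eff = λ(1-P_K) = 5.2 × (1 - 0.05623) = 5.2 × 0.94377 = 4.9076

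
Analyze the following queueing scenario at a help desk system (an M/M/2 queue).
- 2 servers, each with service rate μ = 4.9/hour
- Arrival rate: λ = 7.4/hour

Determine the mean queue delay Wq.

Traffic intensity: ρ = λ/(cμ) = 7.4/(2×4.9) = 0.7551
Since ρ = 0.7551 < 1, system is stable.
Offered load a = λ/μ = cρ = 7.4/4.9 = 1.5102
P₀ = [ Σₙ₌₀^1 aⁿ/n! + a^2/(2!(1-ρ)) ]⁻¹
Σ = a^0/0! + a^1/1! = 1.0000 + 1.5102 = 2.5102
a^2/(2!(1-ρ)) = 2.28072/(2 × 0.244898) = 4.6565
P₀ = 1/(2.5102 + 4.6565) = 0.1395
Lq = P₀·a^2·ρ / (2!(1-ρ)²) = 0.139535 × 2.28072 × 0.755102 / (2 × 0.0599750) = 2.0034
Wq = Lq/λ = 2.0034/7.4 = 0.2707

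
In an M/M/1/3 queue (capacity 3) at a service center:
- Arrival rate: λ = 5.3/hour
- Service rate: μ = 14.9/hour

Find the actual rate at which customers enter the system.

ρ = λ/μ = 5.3/14.9 = 0.3557
P₀ = (1-ρ)/(1-ρ^(K+1)) = (1-0.3557)/(1-0.3557^4) = 0.6443/0.9840 = 0.6548
P_K = P₀×ρ^K = 0.6548 × 0.3557^3 = 0.6548 × 0.04500 = 0.02947
λ_eff = λ(1-P_K) = 5.3 × (1 - 0.02947) = 5.3 × 0.97053 = 5.1438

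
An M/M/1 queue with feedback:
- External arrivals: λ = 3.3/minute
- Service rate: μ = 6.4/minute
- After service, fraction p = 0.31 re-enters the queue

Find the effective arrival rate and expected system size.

Effective arrival rate: λ_eff = λ/(1-p) = 3.3/(1-0.31) = 3.3/0.69 = 4.78261
ρ = λ_eff/μ = 4.78261/6.4 = 0.747283
L = ρ/(1-ρ) = 0.747283/(1-0.747283) = 2.9570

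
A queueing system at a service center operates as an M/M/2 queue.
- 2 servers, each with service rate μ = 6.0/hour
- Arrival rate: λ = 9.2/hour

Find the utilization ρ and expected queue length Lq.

Traffic intensity: ρ = λ/(cμ) = 9.2/(2×6.0) = 0.7667
Since ρ = 0.7667 < 1, system is stable.
Offered load a = λ/μ = cρ = 9.2/6.0 = 1.5333
P₀ = [ Σₙ₌₀^1 aⁿ/n! + a^2/(2!(1-ρ)) ]⁻¹
Σ = a^0/0! + a^1/1! = 1.0000 + 1.5333 = 2.5333
a^2/(2!(1-ρ)) = 2.3511/(2 × 0.23333) = 5.0381
P₀ = 1/(2.5333 + 5.0381) = 0.1321
Lq = P₀·a^2·ρ / (2!(1-ρ)²) = 0.132075 × 2.35111 × 0.766667 / (2 × 0.0544444) = 2.1863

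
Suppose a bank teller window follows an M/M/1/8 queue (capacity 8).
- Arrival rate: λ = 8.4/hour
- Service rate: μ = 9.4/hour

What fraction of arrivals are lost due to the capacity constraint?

ρ = λ/μ = 8.4/9.4 = 0.89362
P₀ = (1-ρ)/(1-ρ^(K+1)) = (1-0.89362)/(1-0.89362^9) = 0.1064/0.6366 = 0.1671
P_K = P₀×ρ^K = 0.16710 × 0.89362^8 = 0.16710 × 0.40665 = 0.06795
Blocking probability = 6.80%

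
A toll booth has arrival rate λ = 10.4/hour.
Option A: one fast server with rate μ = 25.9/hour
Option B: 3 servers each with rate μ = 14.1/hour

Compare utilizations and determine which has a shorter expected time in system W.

Option A: single server μ = 25.9 (M/M/1)
  ρ_A = 10.4/25.9 = 0.4015
  W_A = 1/(μ-λ) = 1/(25.9-10.4) = 1/15.50 = 0.06452

Option B: 3 servers μ = 14.1 (M/M/3)
  ρ_B = λ/(cμ) = 10.4/(3×14.1) = 0.2459
  Offered load a = λ/μ = cρ = 10.4/14.1 = 0.7376
  P₀ = [ Σₙ₌₀^2 aⁿ/n! + a^3/(3!(1-ρ)) ]⁻¹
  Σ = a^0/0! + a^1/1! + a^2/2! = 1.0000 + 0.7376 + 0.2720 = 2.0096
  a^3/(3!(1-ρ)) = 0.40128/(6 × 0.75414) = 0.08868
  P₀ = 1/(2.0096 + 0.08868) = 0.4766
  Lq = P₀·a^3·ρ / (3!(1-ρ)²) = 0.4766 × 0.4013 × 0.2459 / (6 × 0.5687) = 0.01378
  Wq_B = Lq/λ = 0.01378/10.4 = 0.001325
  W_B = Wq_B + 1/μ = 0.001325 + 0.07092 = 0.07225

Since W_A = 0.06452 < W_B = 0.07225, Option A (single fast server) has the shorter time in system.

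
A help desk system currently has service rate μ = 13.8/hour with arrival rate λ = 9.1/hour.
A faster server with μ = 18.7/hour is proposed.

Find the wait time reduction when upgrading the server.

System 1: ρ₁ = 9.1/13.8 = 0.6594, W₁ = 1/(13.8-9.1) = 0.21277
System 2: ρ₂ = 9.1/18.7 = 0.4866, W₂ = 1/(18.7-9.1) = 0.10417
Improvement: (W₁-W₂)/W₁ = (0.21277-0.10417)/0.21277 = 51.04%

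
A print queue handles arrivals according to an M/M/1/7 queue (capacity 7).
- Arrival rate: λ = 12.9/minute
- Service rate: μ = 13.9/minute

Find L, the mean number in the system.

ρ = λ/μ = 12.9/13.9 = 0.92806
P₀ = (1-ρ)/(1-ρ^(K+1)) = (1-0.92806)/(1-0.92806^8) = 0.07194/0.4497 = 0.1600
P_K = P₀×ρ^K = 0.15998 × 0.92806^7 = 0.15998 × 0.59297 = 0.09486
L = ρ[1 - (K+1)ρ^K + Kρ^(K+1)] / [(1-ρ)(1-ρ^(K+1))]
L = 0.92806 × (1 - 8×0.5929695 + 7×0.5503113) / ((1 - 0.92806) × (1 - 0.5503113)) = 3.1104 jobs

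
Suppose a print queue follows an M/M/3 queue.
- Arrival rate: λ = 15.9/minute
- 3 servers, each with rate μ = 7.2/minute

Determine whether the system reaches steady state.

Stability requires ρ = λ/(cμ) < 1
ρ = 15.9/(3 × 7.2) = 15.9/21.60 = 0.7361
Since 0.7361 < 1, the system is STABLE.
The servers are busy 73.61% of the time.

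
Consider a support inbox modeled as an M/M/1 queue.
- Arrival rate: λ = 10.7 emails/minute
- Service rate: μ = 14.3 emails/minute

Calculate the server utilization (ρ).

Server utilization: ρ = λ/μ
ρ = 10.7/14.3 = 0.7483
The server is busy 74.83% of the time.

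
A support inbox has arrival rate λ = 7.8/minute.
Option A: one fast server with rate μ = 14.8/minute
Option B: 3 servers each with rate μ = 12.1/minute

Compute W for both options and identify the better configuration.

Option A: single server μ = 14.8 (M/M/1)
  ρ_A = 7.8/14.8 = 0.5270
  W_A = 1/(μ-λ) = 1/(14.8-7.8) = 1/7.00 = 0.1429

Option B: 3 servers μ = 12.1 (M/M/3)
  ρ_B = λ/(cμ) = 7.8/(3×12.1) = 0.2149
  Offered load a = λ/μ = cρ = 7.8/12.1 = 0.6446
  P₀ = [ Σₙ₌₀^2 aⁿ/n! + a^3/(3!(1-ρ)) ]⁻¹
  Σ = a^0/0! + a^1/1! + a^2/2! = 1.0000 + 0.6446 + 0.2078 = 1.8524
  a^3/(3!(1-ρ)) = 0.26787/(6 × 0.78512) = 0.05686
  P₀ = 1/(1.8524 + 0.05686) = 0.5238
  Lq = P₀·a^3·ρ / (3!(1-ρ)²) = 0.52376 × 0.26787 × 0.21488 / (6 × 0.61642) = 0.008151
  Wq_B = Lq/λ = 0.008151/7.8 = 0.001045
  W_B = Wq_B + 1/μ = 0.001045 + 0.08264 = 0.08369

Since W_B = 0.08369 < W_A = 0.1429, Option B (multiple servers) has the shorter time in system.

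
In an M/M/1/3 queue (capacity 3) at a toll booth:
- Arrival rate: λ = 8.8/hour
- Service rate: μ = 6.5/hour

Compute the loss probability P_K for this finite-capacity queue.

ρ = λ/μ = 8.8/6.5 = 1.35385
P₀ = (1-ρ)/(1-ρ^(K+1)) = (1-1.35385)/(1-1.35385^4) = -0.35385/-2.3596 = 0.1500
P_K = P₀×ρ^K = 0.14996 × 1.35385^3 = 0.14996 × 2.4815 = 0.3721
Blocking probability = 37.21%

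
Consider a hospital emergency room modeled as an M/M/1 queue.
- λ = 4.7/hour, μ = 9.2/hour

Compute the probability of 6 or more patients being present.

ρ = λ/μ = 4.7/9.2 = 0.5109
P(N ≥ n) = ρⁿ
P(N ≥ 6) = 0.5109^6
P(N ≥ 6) = 0.01778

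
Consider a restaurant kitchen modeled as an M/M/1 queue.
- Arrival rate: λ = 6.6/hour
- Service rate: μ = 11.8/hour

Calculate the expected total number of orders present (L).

ρ = λ/μ = 6.6/11.8 = 0.5593
For M/M/1: L = λ/(μ-λ)
L = 6.6/(11.8-6.6) = 6.6/5.20
L = 1.2692 orders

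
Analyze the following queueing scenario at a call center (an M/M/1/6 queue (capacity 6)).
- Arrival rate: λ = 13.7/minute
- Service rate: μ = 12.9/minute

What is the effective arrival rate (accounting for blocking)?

ρ = λ/μ = 13.7/12.9 = 1.06202
P₀ = (1-ρ)/(1-ρ^(K+1)) = (1-1.06202)/(1-1.06202^7) = -0.06202/-0.5238 = 0.1184
P_K = P₀×ρ^K = 0.1184 × 1.06202^6 = 0.1184 × 1.4348 = 0.1699
λ_eff = λ(1-P_K) = 13.7 × (1 - 0.16988) = 13.7 × 0.83012 = 11.3726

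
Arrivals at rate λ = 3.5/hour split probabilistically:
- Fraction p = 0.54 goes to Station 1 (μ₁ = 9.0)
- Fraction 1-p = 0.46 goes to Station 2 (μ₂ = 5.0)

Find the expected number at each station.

Effective rates: λ₁ = 3.5×0.54 = 1.89, λ₂ = 3.5×0.46 = 1.61
Station 1: ρ₁ = 1.89/9.0 = 0.2100, L₁ = ρ₁/(1-ρ₁) = 0.2100/(1-0.2100) = 0.2658
Station 2: ρ₂ = 1.61/5.0 = 0.3220, L₂ = ρ₂/(1-ρ₂) = 0.3220/(1-0.3220) = 0.4749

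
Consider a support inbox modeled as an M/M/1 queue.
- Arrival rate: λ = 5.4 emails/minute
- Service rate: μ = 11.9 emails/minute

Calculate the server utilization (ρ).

Server utilization: ρ = λ/μ
ρ = 5.4/11.9 = 0.4538
The server is busy 45.38% of the time.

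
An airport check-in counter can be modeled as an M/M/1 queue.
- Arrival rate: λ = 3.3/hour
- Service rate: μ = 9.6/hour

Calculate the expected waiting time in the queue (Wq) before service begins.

First, compute utilization: ρ = λ/μ = 3.3/9.6 = 0.3438
For M/M/1: Wq = λ/(μ(μ-λ))
Wq = 3.3/(9.6 × (9.6-3.3))
Wq = 3.3/(9.6 × 6.30)
Wq = 0.05456 hours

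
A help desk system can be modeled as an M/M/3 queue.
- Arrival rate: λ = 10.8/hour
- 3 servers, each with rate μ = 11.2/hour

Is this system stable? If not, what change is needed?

Stability requires ρ = λ/(cμ) < 1
ρ = 10.8/(3 × 11.2) = 10.8/33.60 = 0.3214
Since 0.3214 < 1, the system is STABLE.
The servers are busy 32.14% of the time.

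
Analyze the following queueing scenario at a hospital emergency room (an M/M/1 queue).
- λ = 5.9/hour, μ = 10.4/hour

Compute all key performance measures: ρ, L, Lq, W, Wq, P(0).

Step 1: ρ = λ/μ = 5.9/10.4 = 0.5673
Step 2: L = λ/(μ-λ) = 5.9/4.50 = 1.3111
Step 3: Lq = λ²/(μ(μ-λ)) = 34.81/(10.4×4.50) = 0.7438
Step 4: W = 1/(μ-λ) = 1/4.50 = 0.22222
Step 5: Wq = λ/(μ(μ-λ)) = 5.9/(10.4×4.50) = 0.1261
Step 6: P(0) = 1-ρ = 0.4327
Verify: L = λW = 5.9×0.22222 = 1.3111 ✔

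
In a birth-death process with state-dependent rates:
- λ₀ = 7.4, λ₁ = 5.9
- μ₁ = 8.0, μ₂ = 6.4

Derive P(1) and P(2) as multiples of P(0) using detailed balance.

Balance equations:
State 0: λ₀P₀ = μ₁P₁ → P₁ = (λ₀/μ₁)P₀ = (7.4/8.0)P₀ = 0.9250P₀
State 1: P₂ = (λ₀λ₁)/(μ₁μ₂)P₀ = (7.4×5.9)/(8.0×6.4)P₀ = 0.8527P₀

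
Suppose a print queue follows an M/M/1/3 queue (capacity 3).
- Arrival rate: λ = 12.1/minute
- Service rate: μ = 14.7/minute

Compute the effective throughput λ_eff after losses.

ρ = λ/μ = 12.1/14.7 = 0.82313
P₀ = (1-ρ)/(1-ρ^(K+1)) = (1-0.82313)/(1-0.82313^4) = 0.1769/0.5409 = 0.3270
P_K = P₀×ρ^K = 0.3270 × 0.82313^3 = 0.3270 × 0.5577 = 0.1824
λ_eff = λ(1-P_K) = 12.1 × (1 - 0.182353) = 12.1 × 0.817647 = 9.8935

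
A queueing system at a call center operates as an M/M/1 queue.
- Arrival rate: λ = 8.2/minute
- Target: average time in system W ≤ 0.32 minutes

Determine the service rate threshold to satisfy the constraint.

For M/M/1: W = 1/(μ-λ)
Need W ≤ 0.32, so 1/(μ-λ) ≤ 0.32
μ - λ ≥ 1/0.32 = 3.1250
μ ≥ 8.2 + 3.1250 = 11.3250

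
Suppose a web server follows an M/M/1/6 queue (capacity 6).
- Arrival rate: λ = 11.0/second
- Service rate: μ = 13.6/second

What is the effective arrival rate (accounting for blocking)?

ρ = λ/μ = 11.0/13.6 = 0.808824
P₀ = (1-ρ)/(1-ρ^(K+1)) = (1-0.808824)/(1-0.808824^7) = 0.19118/0.77355 = 0.2471
P_K = P₀×ρ^K = 0.2471 × 0.808824^6 = 0.2471 × 0.2800 = 0.06919
λ_eff = λ(1-P_K) = 11.0 × (1 - 0.06919) = 11.0 × 0.93081 = 10.2389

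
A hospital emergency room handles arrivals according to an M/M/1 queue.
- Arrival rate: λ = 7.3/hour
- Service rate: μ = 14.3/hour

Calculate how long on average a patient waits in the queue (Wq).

First, compute utilization: ρ = λ/μ = 7.3/14.3 = 0.5105
For M/M/1: Wq = λ/(μ(μ-λ))
Wq = 7.3/(14.3 × (14.3-7.3))
Wq = 7.3/(14.3 × 7.00)
Wq = 0.07293 hours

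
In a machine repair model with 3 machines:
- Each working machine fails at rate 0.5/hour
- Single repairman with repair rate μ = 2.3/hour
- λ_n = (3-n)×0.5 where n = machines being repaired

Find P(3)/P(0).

P(3)/P(0) = ∏_{i=0}^{3-1} λ_i/μ_{i+1}
= (3-0)×0.5/2.3 × (3-1)×0.5/2.3 × (3-2)×0.5/2.3
= 0.06164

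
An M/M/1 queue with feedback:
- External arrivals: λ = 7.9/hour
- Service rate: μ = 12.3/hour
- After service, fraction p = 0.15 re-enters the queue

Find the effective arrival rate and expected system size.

Effective arrival rate: λ_eff = λ/(1-p) = 7.9/(1-0.15) = 7.9/0.85 = 9.2941
ρ = λ_eff/μ = 9.2941/12.3 = 0.75562
L = ρ/(1-ρ) = 0.75562/(1-0.75562) = 3.0920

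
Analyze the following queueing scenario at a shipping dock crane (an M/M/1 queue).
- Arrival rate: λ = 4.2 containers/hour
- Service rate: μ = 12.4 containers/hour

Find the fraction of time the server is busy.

Server utilization: ρ = λ/μ
ρ = 4.2/12.4 = 0.3387
The server is busy 33.87% of the time.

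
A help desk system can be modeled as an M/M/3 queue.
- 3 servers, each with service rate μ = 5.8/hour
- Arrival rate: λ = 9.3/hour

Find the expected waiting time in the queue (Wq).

Traffic intensity: ρ = λ/(cμ) = 9.3/(3×5.8) = 0.5345
Since ρ = 0.5345 < 1, system is stable.
Offered load a = λ/μ = cρ = 9.3/5.8 = 1.6034
P₀ = [ Σₙ₌₀^2 aⁿ/n! + a^3/(3!(1-ρ)) ]⁻¹
Σ = a^0/0! + a^1/1! + a^2/2! = 1.00000 + 1.60345 + 1.28552 = 3.8890
a^3/(3!(1-ρ)) = 4.1225/(6 × 0.4655) = 1.4760
P₀ = 1/(3.8890 + 1.4760) = 0.1864
Lq = P₀·a^3·ρ / (3!(1-ρ)²) = 0.1864 × 4.1225 × 0.5345 / (6 × 0.2167) = 0.3159
Wq = Lq/λ = 0.31587/9.3 = 0.03396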